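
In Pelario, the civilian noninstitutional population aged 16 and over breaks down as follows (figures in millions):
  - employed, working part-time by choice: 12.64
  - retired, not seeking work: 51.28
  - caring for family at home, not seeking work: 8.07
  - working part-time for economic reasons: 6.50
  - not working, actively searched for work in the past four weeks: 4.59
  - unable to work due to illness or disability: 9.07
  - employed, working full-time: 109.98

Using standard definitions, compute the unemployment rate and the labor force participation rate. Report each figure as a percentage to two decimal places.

Unemployment rate ≈ 3.43%; labor force participation rate ≈ 66.15%.

Employed = 12.64 + 6.50 + 109.98 = 129.12 million (anyone who worked, including part-time for economic reasons, counts as employed).
Unemployed = 4.59 million.
Labor force = 129.12 + 4.59 = 133.71 million.
Not in labor force = 51.28 + 8.07 + 9.07 = 68.42 million (those not working and not actively searching are outside the labor force).
Civilian working-age population = 133.71 + 68.42 = 202.13 million.
Unemployment rate = 4.59 / 133.71 = 3.43%.
Labor force participation rate = 133.71 / 202.13 = 66.15%.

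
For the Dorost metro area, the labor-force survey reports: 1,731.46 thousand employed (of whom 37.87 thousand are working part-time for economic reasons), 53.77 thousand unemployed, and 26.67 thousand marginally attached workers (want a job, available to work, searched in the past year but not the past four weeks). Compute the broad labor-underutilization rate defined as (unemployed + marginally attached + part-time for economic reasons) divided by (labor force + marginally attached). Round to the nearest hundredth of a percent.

Labor force = 1,731.46 + 53.77 = 1,785.23 thousand.
Numerator = 53.77 + 26.67 + 37.87 = 118.31 thousand.
Denominator = 1,785.23 + 26.67 = 1,811.90 thousand.
Broad rate = 118.31 / 1,811.90 = 6.53%.

Broad underutilization rate ≈ 6.53%.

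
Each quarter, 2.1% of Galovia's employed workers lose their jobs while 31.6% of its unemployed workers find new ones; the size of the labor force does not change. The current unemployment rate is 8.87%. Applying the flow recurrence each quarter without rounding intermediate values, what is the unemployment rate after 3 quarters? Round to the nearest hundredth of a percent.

Unemployment rate after three quarters ≈ 7.00%.

With a fixed labor force, u_{t+1} = u_t + s·(1−u_t) − f·u_t = u_t·(1−s−f) + s.
Here 1−s−f = 0.663 and s = 0.021.
u_1 = 0.088700 × 0.663 + 0.021 = 0.079808.
u_2 = 0.079808 × 0.663 + 0.021 = 0.073913.
u_3 = 0.073913 × 0.663 + 0.021 = 0.070004.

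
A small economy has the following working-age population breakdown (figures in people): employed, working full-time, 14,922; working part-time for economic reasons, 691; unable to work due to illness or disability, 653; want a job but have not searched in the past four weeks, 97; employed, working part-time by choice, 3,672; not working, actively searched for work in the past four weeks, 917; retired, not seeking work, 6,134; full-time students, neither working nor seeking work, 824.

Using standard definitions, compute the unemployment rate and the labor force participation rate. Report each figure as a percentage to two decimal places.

Employed = 14,922 + 691 + 3,672 = 19,285 (anyone who worked, including part-time for economic reasons, counts as employed).
Unemployed = 917.
Labor force = 19,285 + 917 = 20,202.
Not in labor force = 653 + 97 + 6,134 + 824 = 7,708 (those not working and not actively searching are outside the labor force — including those who want a job but have given up searching).
Civilian working-age population = 20,202 + 7,708 = 27,910.
Unemployment rate = 917 / 20,202 = 4.54%.
Labor force participation rate = 20,202 / 27,910 = 72.38%.

Unemployment rate ≈ 4.54%; labor force participation rate ≈ 72.38%.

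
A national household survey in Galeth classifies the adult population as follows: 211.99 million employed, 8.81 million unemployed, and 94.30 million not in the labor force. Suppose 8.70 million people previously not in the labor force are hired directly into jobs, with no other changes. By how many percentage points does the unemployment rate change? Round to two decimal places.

Initially, labor force = 211.99 + 8.81 = 220.80 million, so u = 8.81/220.80 = 3.99%.
After the change, employed and labor force both rise by 8.70; unemployed unchanged → E = 220.69, U = 8.81, labor force = 229.50 million.
New unemployment rate = 8.81 / 229.50 = 3.84%.
Change = 3.84% − 3.99% = −0.15 percentage points.

The unemployment rate changes by −0.15 percentage points.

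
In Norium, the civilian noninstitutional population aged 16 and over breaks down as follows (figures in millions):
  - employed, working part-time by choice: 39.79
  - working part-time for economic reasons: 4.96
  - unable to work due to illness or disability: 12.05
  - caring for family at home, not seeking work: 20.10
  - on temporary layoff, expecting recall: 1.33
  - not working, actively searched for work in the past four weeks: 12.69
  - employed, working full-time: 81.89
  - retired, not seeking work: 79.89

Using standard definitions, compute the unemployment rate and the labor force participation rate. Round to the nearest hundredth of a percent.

Unemployment rate ≈ 9.97%; labor force participation rate ≈ 55.66%.

Employed = 39.79 + 4.96 + 81.89 = 126.64 million (anyone who worked, including part-time for economic reasons, counts as employed).
Unemployed = 1.33 + 12.69 = 14.02 million (jobless and actively searching, or on temporary layoff).
Labor force = 126.64 + 14.02 = 140.66 million.
Not in labor force = 12.05 + 20.10 + 79.89 = 112.04 million (those not working and not actively searching are outside the labor force).
Civilian working-age population = 140.66 + 112.04 = 252.70 million.
Unemployment rate = 14.02 / 140.66 = 9.97%.
Labor force participation rate = 140.66 / 252.70 = 55.66%.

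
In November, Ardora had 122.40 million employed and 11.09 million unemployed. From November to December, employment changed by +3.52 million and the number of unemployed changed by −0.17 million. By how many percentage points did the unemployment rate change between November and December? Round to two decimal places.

November: labor force = 122.40 + 11.09 = 133.49; u = 11.09/133.49 = 8.31%.
December: labor force = 125.92 + 10.92 = 136.84; u = 10.92/136.84 = 7.98%.
Change = 7.98% − 8.31% = −0.33 pp.

The unemployment rate changed by −0.33 percentage points.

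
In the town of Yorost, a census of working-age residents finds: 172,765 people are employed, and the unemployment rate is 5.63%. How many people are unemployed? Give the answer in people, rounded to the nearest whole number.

About 10,307 are unemployed.

Let U be the number unemployed. The labor force is E + U, and U/(E+U) = 0.0563.
So U = 0.0563 × 172,765 / (1 − 0.0563) = 9726.67 / 0.9437 ≈ 10,307.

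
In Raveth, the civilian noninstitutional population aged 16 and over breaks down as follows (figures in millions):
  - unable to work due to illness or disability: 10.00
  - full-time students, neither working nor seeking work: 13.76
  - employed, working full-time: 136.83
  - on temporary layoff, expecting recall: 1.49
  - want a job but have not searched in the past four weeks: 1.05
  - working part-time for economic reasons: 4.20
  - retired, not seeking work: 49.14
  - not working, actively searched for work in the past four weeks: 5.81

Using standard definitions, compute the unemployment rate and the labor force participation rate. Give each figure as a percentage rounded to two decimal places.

Employed = 136.83 + 4.20 = 141.03 million (anyone who worked, including part-time for economic reasons, counts as employed).
Unemployed = 1.49 + 5.81 = 7.30 million (jobless and actively searching, or on temporary layoff).
Labor force = 141.03 + 7.30 = 148.33 million.
Not in labor force = 10.00 + 13.76 + 1.05 + 49.14 = 73.95 million (those not working and not actively searching are outside the labor force — including those who want a job but have given up searching).
Civilian working-age population = 148.33 + 73.95 = 222.28 million.
Unemployment rate = 7.30 / 148.33 = 4.92%.
Labor force participation rate = 148.33 / 222.28 = 66.73%.

Unemployment rate ≈ 4.92%; labor force participation rate ≈ 66.73%.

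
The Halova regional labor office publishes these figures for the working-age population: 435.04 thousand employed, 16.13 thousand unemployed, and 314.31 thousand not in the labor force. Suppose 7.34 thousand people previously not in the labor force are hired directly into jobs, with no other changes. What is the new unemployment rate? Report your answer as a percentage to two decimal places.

New unemployment rate ≈ 3.52%.

Initially, labor force = 435.04 + 16.13 = 451.17 thousand, so u = 16.13/451.17 = 3.58%.
After the change, employed and labor force both rise by 7.34; unemployed unchanged → E = 442.38, U = 16.13, labor force = 458.51 thousand.
New unemployment rate = 16.13 / 458.51 = 3.52%.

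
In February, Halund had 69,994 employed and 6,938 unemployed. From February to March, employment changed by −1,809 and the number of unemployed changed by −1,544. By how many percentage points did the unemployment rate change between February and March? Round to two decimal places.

The unemployment rate changed by −1.69 percentage points.

February: labor force = 69,994 + 6,938 = 76,932; u = 6,938/76,932 = 9.02%.
March: labor force = 68,185 + 5,394 = 73,579; u = 5,394/73,579 = 7.33%.
Change = 7.33% − 9.02% = −1.69 pp.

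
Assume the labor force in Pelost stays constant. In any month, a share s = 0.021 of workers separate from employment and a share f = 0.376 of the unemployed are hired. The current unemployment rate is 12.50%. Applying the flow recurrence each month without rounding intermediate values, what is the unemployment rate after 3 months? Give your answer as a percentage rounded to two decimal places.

Unemployment rate after three months ≈ 6.87%.

With a fixed labor force, u_{t+1} = u_t + s·(1−u_t) − f·u_t = u_t·(1−s−f) + s.
Here 1−s−f = 0.603 and s = 0.021.
u_1 = 0.125000 × 0.603 + 0.021 = 0.096375.
u_2 = 0.096375 × 0.603 + 0.021 = 0.079114.
u_3 = 0.079114 × 0.603 + 0.021 = 0.068706.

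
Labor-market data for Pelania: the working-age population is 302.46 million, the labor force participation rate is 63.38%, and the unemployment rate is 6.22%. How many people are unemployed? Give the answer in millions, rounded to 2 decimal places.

About 11.92 million are unemployed.

Labor force = 0.6338 × 302.46 = 191.70 million.
Unemployed = 0.0622 × 191.70 ≈ 11.92 million.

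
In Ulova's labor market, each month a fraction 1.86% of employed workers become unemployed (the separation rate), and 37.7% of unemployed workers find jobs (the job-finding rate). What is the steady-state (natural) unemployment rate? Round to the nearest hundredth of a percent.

At steady state the flows balance: s·E = f·U, so U/(E+U) = s/(s+f).
u* = 1.86 / (1.86 + 37.7) = 1.86 / 39.56 = 4.70%.

Steady-state unemployment rate ≈ 4.70%.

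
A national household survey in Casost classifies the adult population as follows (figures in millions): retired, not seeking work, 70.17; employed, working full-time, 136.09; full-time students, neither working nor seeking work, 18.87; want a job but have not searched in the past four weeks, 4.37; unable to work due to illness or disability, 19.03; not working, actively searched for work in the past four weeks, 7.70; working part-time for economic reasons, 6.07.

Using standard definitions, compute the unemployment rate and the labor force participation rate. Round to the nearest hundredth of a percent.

Employed = 136.09 + 6.07 = 142.16 million (anyone who worked, including part-time for economic reasons, counts as employed).
Unemployed = 7.70 million.
Labor force = 142.16 + 7.70 = 149.86 million.
Not in labor force = 70.17 + 18.87 + 4.37 + 19.03 = 112.44 million (those not working and not actively searching are outside the labor force — including those who want a job but have given up searching).
Civilian working-age population = 149.86 + 112.44 = 262.30 million.
Unemployment rate = 7.70 / 149.86 = 5.14%.
Labor force participation rate = 149.86 / 262.30 = 57.13%.

Unemployment rate ≈ 5.14%; labor force participation rate ≈ 57.13%.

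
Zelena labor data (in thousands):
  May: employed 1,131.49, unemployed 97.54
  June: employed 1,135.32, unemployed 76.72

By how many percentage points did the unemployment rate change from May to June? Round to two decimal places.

The unemployment rate changed by −1.61 percentage points.

May: labor force = 1,131.49 + 97.54 = 1,229.03; u = 97.54/1,229.03 = 7.94%.
June: labor force = 1,135.32 + 76.72 = 1,212.04; u = 76.72/1,212.04 = 6.33%.
Change = 6.33% − 7.94% = −1.61 pp.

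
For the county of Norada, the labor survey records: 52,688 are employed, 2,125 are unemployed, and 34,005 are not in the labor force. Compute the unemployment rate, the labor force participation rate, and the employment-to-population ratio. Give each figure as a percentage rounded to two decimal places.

Unemployment rate ≈ 3.88%; labor force participation rate ≈ 61.71%; employment-population ratio ≈ 59.32%.

Labor force = employed + unemployed = 52,688 + 2,125 = 54,813.
Working-age population = 54,813 + 34,005 = 88,818.
Unemployment rate = 2,125 / 54,813 = 3.88%.
Labor force participation rate = 54,813 / 88,818 = 61.71%.
Employment-population ratio = 52,688 / 88,818 = 59.32%.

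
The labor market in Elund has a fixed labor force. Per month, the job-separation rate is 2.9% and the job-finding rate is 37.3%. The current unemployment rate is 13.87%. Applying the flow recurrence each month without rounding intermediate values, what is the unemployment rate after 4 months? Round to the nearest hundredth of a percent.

Unemployment rate after four months ≈ 8.07%.

With a fixed labor force, u_{t+1} = u_t + s·(1−u_t) − f·u_t = u_t·(1−s−f) + s.
Here 1−s−f = 0.598 and s = 0.029.
u_1 = 0.138700 × 0.598 + 0.029 = 0.111943.
u_2 = 0.111943 × 0.598 + 0.029 = 0.095942.
u_3 = 0.095942 × 0.598 + 0.029 = 0.086373.
u_4 = 0.086373 × 0.598 + 0.029 = 0.080651.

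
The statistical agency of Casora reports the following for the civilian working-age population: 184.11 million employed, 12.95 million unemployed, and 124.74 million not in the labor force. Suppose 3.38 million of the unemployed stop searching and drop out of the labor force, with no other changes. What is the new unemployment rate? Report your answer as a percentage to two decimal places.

New unemployment rate ≈ 4.94%.

Initially, labor force = 184.11 + 12.95 = 197.06 million, so u = 12.95/197.06 = 6.57%.
After the change, unemployed and labor force both fall by 3.38 → E = 184.11, U = 9.57, labor force = 193.68 million.
New unemployment rate = 9.57 / 193.68 = 4.94%.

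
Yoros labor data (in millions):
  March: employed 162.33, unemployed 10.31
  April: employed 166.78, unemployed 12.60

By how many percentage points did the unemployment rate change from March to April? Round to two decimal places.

March: labor force = 162.33 + 10.31 = 172.64; u = 10.31/172.64 = 5.97%.
April: labor force = 166.78 + 12.60 = 179.38; u = 12.60/179.38 = 7.02%.
Change = 7.02% − 5.97% = +1.05 pp.

The unemployment rate changed by +1.05 percentage points.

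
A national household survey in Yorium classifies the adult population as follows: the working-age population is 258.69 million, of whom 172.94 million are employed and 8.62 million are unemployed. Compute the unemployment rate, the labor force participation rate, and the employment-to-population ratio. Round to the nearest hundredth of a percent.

Unemployment rate ≈ 4.75%; labor force participation rate ≈ 70.18%; employment-population ratio ≈ 66.85%.

Labor force = employed + unemployed = 172.94 + 8.62 = 181.56 million.
Unemployment rate = 8.62 / 181.56 = 4.75%.
Labor force participation rate = 181.56 / 258.69 = 70.18%.
Employment-population ratio = 172.94 / 258.69 = 66.85%.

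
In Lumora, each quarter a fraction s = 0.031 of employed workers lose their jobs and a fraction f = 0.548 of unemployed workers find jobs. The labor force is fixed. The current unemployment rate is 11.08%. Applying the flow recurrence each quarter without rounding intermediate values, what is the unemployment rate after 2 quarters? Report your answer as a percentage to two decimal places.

Unemployment rate after two quarters ≈ 6.37%.

With a fixed labor force, u_{t+1} = u_t + s·(1−u_t) − f·u_t = u_t·(1−s−f) + s.
Here 1−s−f = 0.421 and s = 0.031.
u_1 = 0.110800 × 0.421 + 0.031 = 0.077647.
u_2 = 0.077647 × 0.421 + 0.031 = 0.063689.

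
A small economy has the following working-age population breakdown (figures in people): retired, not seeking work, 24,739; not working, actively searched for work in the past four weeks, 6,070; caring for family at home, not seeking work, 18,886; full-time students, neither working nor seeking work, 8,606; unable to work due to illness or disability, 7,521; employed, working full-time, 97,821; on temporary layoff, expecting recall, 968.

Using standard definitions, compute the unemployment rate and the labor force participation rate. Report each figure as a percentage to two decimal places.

Employed = 97,821.
Unemployed = 6,070 + 968 = 7,038 (jobless and actively searching, or on temporary layoff).
Labor force = 97,821 + 7,038 = 104,859.
Not in labor force = 24,739 + 18,886 + 8,606 + 7,521 = 59,752 (those not working and not actively searching are outside the labor force).
Civilian working-age population = 104,859 + 59,752 = 164,611.
Unemployment rate = 7,038 / 104,859 = 6.71%.
Labor force participation rate = 104,859 / 164,611 = 63.70%.

Unemployment rate ≈ 6.71%; labor force participation rate ≈ 63.70%.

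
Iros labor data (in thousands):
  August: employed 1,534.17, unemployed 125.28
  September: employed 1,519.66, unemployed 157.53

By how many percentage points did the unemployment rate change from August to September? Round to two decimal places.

The unemployment rate changed by +1.84 percentage points.

August: labor force = 1,534.17 + 125.28 = 1,659.45; u = 125.28/1,659.45 = 7.55%.
September: labor force = 1,519.66 + 157.53 = 1,677.19; u = 157.53/1,677.19 = 9.39%.
Change = 9.39% − 7.55% = +1.84 pp.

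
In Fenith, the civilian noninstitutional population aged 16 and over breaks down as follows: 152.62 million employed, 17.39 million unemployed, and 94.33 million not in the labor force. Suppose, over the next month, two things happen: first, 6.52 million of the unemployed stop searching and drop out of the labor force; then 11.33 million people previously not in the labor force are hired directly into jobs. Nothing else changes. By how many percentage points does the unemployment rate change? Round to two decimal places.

The unemployment rate changes by −4.01 percentage points.

Initially, labor force = 152.62 + 17.39 = 170.01 million, so u = 17.39/170.01 = 10.23%.
After the first change, unemployed and labor force both fall by 6.52 → E = 152.62, U = 10.87, labor force = 163.49 million.
After the second change, employed and labor force both rise by 11.33; unemployed unchanged → E = 163.95, U = 10.87, labor force = 174.82 million.
New unemployment rate = 10.87 / 174.82 = 6.22%.
Change = 6.22% − 10.23% = −4.01 percentage points.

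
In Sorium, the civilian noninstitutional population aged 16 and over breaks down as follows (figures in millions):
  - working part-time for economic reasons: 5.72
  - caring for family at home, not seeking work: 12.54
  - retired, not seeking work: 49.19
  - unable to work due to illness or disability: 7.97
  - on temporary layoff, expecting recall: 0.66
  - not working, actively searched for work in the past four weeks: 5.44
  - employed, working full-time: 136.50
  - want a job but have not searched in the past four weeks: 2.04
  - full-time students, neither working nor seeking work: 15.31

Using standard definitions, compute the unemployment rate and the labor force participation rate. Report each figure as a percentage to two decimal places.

Unemployment rate ≈ 4.11%; labor force participation rate ≈ 63.02%.

Employed = 5.72 + 136.50 = 142.22 million (anyone who worked, including part-time for economic reasons, counts as employed).
Unemployed = 0.66 + 5.44 = 6.10 million (jobless and actively searching, or on temporary layoff).
Labor force = 142.22 + 6.10 = 148.32 million.
Not in labor force = 12.54 + 49.19 + 7.97 + 2.04 + 15.31 = 87.05 million (those not working and not actively searching are outside the labor force — including those who want a job but have given up searching).
Civilian working-age population = 148.32 + 87.05 = 235.37 million.
Unemployment rate = 6.10 / 148.32 = 4.11%.
Labor force participation rate = 148.32 / 235.37 = 63.02%.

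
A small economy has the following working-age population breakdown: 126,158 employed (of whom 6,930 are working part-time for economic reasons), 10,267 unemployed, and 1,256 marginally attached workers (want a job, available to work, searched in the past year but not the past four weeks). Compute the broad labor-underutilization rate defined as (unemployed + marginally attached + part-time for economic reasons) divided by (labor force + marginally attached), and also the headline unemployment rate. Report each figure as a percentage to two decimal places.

Broad underutilization rate ≈ 13.40%; headline unemployment rate ≈ 7.53%.

Labor force = 126,158 + 10,267 = 136,425.
Numerator = 10,267 + 1,256 + 6,930 = 18,453.
Denominator = 136,425 + 1,256 = 137,681.
Broad rate = 18,453 / 137,681 = 13.40%.
Headline unemployment rate = 10,267 / 136,425 = 7.53%.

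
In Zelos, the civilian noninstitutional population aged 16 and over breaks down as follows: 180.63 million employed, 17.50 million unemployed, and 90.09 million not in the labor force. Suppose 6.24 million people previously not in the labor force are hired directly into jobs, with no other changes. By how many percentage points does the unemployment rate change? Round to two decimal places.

The unemployment rate changes by −0.27 percentage points.

Initially, labor force = 180.63 + 17.50 = 198.13 million, so u = 17.50/198.13 = 8.83%.
After the change, employed and labor force both rise by 6.24; unemployed unchanged → E = 186.87, U = 17.50, labor force = 204.37 million.
New unemployment rate = 17.50 / 204.37 = 8.56%.
Change = 8.56% − 8.83% = −0.27 percentage points.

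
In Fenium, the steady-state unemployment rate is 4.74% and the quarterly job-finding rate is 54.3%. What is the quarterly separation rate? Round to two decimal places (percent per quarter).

From u* = s/(s+f): s = u·f/(1−u).
s = 0.0474 × 54.3 / (1 − 0.0474) = 2.5738 / 0.9526 ≈ 2.70% per quarter.

Separation rate ≈ 2.70% per quarter.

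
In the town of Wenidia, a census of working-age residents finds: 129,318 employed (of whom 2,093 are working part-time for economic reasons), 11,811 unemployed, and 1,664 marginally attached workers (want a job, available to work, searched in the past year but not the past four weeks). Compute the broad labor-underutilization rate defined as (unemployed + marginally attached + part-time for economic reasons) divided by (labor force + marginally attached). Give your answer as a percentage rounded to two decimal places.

Labor force = 129,318 + 11,811 = 141,129.
Numerator = 11,811 + 1,664 + 2,093 = 15,568.
Denominator = 141,129 + 1,664 = 142,793.
Broad rate = 15,568 / 142,793 = 10.90%.

Broad underutilization rate ≈ 10.90%.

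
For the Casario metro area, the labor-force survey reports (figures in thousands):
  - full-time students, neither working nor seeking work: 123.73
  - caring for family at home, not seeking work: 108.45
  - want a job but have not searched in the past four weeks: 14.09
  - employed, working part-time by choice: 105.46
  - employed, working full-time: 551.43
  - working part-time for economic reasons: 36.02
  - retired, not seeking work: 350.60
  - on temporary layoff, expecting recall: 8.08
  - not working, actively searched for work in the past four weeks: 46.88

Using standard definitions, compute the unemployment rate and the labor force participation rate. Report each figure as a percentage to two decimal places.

Employed = 105.46 + 551.43 + 36.02 = 692.91 thousand (anyone who worked, including part-time for economic reasons, counts as employed).
Unemployed = 8.08 + 46.88 = 54.96 thousand (jobless and actively searching, or on temporary layoff).
Labor force = 692.91 + 54.96 = 747.87 thousand.
Not in labor force = 123.73 + 108.45 + 14.09 + 350.60 = 596.87 thousand (those not working and not actively searching are outside the labor force — including those who want a job but have given up searching).
Civilian working-age population = 747.87 + 596.87 = 1,344.74 thousand.
Unemployment rate = 54.96 / 747.87 = 7.35%.
Labor force participation rate = 747.87 / 1,344.74 = 55.61%.

Unemployment rate ≈ 7.35%; labor force participation rate ≈ 55.61%.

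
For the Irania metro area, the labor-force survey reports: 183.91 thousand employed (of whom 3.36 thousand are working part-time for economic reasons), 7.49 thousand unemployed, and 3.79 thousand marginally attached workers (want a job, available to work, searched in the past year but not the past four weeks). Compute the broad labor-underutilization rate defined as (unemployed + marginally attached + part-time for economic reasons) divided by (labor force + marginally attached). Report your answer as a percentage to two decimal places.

Labor force = 183.91 + 7.49 = 191.40 thousand.
Numerator = 7.49 + 3.79 + 3.36 = 14.64 thousand.
Denominator = 191.40 + 3.79 = 195.19 thousand.
Broad rate = 14.64 / 195.19 = 7.50%.

Broad underutilization rate ≈ 7.50%.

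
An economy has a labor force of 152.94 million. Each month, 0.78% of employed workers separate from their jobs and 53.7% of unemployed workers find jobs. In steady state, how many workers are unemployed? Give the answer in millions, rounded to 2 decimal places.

Steady-state unemployment rate u* = s/(s+f) = 0.78/(0.78+53.7) = 0.014317.
Unemployed = u* × labor force = 0.014317 × 152.94 ≈ 2.19 million.

About 2.19 million are unemployed in steady state.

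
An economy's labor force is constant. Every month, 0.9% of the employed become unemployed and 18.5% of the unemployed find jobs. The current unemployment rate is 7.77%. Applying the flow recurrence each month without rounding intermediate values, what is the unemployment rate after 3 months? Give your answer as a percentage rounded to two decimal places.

Unemployment rate after three months ≈ 6.28%.

With a fixed labor force, u_{t+1} = u_t + s·(1−u_t) − f·u_t = u_t·(1−s−f) + s.
Here 1−s−f = 0.806 and s = 0.009.
u_1 = 0.077700 × 0.806 + 0.009 = 0.071626.
u_2 = 0.071626 × 0.806 + 0.009 = 0.066731.
u_3 = 0.066731 × 0.806 + 0.009 = 0.062785.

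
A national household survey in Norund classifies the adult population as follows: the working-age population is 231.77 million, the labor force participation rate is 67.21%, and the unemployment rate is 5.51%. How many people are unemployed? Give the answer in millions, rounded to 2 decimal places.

About 8.58 million are unemployed.

Labor force = 0.6721 × 231.77 = 155.77 million.
Unemployed = 0.0551 × 155.77 ≈ 8.58 million.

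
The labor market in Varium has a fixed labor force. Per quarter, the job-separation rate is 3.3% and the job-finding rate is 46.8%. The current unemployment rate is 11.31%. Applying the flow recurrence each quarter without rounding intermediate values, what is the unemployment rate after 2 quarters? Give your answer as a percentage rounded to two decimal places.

Unemployment rate after two quarters ≈ 7.76%.

With a fixed labor force, u_{t+1} = u_t + s·(1−u_t) − f·u_t = u_t·(1−s−f) + s.
Here 1−s−f = 0.499 and s = 0.033.
u_1 = 0.113100 × 0.499 + 0.033 = 0.089437.
u_2 = 0.089437 × 0.499 + 0.033 = 0.077629.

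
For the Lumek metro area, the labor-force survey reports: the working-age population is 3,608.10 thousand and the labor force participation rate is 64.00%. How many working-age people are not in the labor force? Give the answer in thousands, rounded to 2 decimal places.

Share not in the labor force = 1 − 0.6400 = 0.3600.
Not in labor force = 0.3600 × 3,608.10 ≈ 1,298.92 thousand.

About 1,298.92 thousand are not in the labor force.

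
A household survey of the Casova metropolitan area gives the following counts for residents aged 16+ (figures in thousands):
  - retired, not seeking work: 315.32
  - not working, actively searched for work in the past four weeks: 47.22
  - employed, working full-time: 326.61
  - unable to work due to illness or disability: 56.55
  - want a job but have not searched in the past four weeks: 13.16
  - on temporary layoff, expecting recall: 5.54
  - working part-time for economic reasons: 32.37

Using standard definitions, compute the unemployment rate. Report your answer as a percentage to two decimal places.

Employed = 326.61 + 32.37 = 358.98 thousand (anyone who worked, including part-time for economic reasons, counts as employed).
Unemployed = 47.22 + 5.54 = 52.76 thousand (jobless and actively searching, or on temporary layoff).
Labor force = 358.98 + 52.76 = 411.74 thousand.
Unemployment rate = 52.76 / 411.74 = 12.81%.

Unemployment rate ≈ 12.81%.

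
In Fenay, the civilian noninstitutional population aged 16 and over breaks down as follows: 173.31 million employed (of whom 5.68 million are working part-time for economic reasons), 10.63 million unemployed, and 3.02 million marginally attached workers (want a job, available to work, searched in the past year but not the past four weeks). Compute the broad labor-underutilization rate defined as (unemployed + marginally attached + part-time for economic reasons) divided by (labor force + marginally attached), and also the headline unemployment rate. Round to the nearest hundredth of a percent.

Broad underutilization rate ≈ 10.34%; headline unemployment rate ≈ 5.78%.

Labor force = 173.31 + 10.63 = 183.94 million.
Numerator = 10.63 + 3.02 + 5.68 = 19.33 million.
Denominator = 183.94 + 3.02 = 186.96 million.
Broad rate = 19.33 / 186.96 = 10.34%.
Headline unemployment rate = 10.63 / 183.94 = 5.78%.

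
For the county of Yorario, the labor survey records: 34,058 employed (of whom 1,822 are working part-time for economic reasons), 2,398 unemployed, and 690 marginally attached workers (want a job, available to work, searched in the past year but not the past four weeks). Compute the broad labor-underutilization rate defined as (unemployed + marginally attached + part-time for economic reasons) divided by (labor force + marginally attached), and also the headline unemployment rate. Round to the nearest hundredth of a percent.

Labor force = 34,058 + 2,398 = 36,456.
Numerator = 2,398 + 690 + 1,822 = 4,910.
Denominator = 36,456 + 690 = 37,146.
Broad rate = 4,910 / 37,146 = 13.22%.
Headline unemployment rate = 2,398 / 36,456 = 6.58%.

Broad underutilization rate ≈ 13.22%; headline unemployment rate ≈ 6.58%.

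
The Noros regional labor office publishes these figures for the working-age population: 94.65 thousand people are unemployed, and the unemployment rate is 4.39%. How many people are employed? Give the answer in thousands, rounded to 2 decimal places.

Labor force = U / u = 94.65 / 0.0439 ≈ 2,156.04 thousand.
Employed = labor force − unemployed = 2,156.04 − 94.65 = 2,061.39 thousand.

About 2,061.39 thousand are employed.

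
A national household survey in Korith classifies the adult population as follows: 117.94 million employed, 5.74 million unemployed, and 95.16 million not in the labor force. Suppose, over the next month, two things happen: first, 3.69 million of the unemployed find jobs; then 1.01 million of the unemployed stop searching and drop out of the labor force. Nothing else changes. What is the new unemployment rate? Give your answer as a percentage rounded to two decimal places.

New unemployment rate ≈ 0.85%.

Initially, labor force = 117.94 + 5.74 = 123.68 million, so u = 5.74/123.68 = 4.64%.
After the first change, unemployed falls and employed rises by 3.69; labor force unchanged → E = 121.63, U = 2.05, labor force = 123.68 million.
After the second change, unemployed and labor force both fall by 1.01 → E = 121.63, U = 1.04, labor force = 122.67 million.
New unemployment rate = 1.04 / 122.67 = 0.85%.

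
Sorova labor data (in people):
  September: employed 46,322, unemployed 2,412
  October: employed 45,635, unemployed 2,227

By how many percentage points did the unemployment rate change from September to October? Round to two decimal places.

September: labor force = 46,322 + 2,412 = 48,734; u = 2,412/48,734 = 4.95%.
October: labor force = 45,635 + 2,227 = 47,862; u = 2,227/47,862 = 4.65%.
Change = 4.65% − 4.95% = −0.30 pp.

The unemployment rate changed by −0.30 percentage points.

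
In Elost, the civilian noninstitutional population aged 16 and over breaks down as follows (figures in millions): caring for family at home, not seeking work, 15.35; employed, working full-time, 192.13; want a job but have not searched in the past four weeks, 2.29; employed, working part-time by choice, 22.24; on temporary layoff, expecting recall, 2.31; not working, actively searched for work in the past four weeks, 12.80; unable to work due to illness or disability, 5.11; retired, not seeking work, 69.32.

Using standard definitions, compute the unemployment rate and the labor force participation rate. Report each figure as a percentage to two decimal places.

Unemployment rate ≈ 6.58%; labor force participation rate ≈ 71.37%.

Employed = 192.13 + 22.24 = 214.37 million.
Unemployed = 2.31 + 12.80 = 15.11 million (jobless and actively searching, or on temporary layoff).
Labor force = 214.37 + 15.11 = 229.48 million.
Not in labor force = 15.35 + 2.29 + 5.11 + 69.32 = 92.07 million (those not working and not actively searching are outside the labor force — including those who want a job but have given up searching).
Civilian working-age population = 229.48 + 92.07 = 321.55 million.
Unemployment rate = 15.11 / 229.48 = 6.58%.
Labor force participation rate = 229.48 / 321.55 = 71.37%.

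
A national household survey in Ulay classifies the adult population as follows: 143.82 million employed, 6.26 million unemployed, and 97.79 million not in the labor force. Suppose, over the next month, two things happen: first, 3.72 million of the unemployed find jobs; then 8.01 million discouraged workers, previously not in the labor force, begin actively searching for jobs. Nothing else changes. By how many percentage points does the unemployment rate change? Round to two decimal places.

The unemployment rate changes by +2.50 percentage points.

Initially, labor force = 143.82 + 6.26 = 150.08 million, so u = 6.26/150.08 = 4.17%.
After the first change, unemployed falls and employed rises by 3.72; labor force unchanged → E = 147.54, U = 2.54, labor force = 150.08 million.
After the second change, unemployed and labor force both rise by 8.01 → E = 147.54, U = 10.55, labor force = 158.09 million.
New unemployment rate = 10.55 / 158.09 = 6.67%.
Change = 6.67% − 4.17% = +2.50 percentage points.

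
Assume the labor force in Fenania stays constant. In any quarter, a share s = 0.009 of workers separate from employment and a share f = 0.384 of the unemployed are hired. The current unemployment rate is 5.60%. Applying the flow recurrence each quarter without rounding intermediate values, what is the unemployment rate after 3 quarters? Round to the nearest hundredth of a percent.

With a fixed labor force, u_{t+1} = u_t + s·(1−u_t) − f·u_t = u_t·(1−s−f) + s.
Here 1−s−f = 0.607 and s = 0.009.
u_1 = 0.056000 × 0.607 + 0.009 = 0.042992.
u_2 = 0.042992 × 0.607 + 0.009 = 0.035096.
u_3 = 0.035096 × 0.607 + 0.009 = 0.030303.

Unemployment rate after three quarters ≈ 3.03%.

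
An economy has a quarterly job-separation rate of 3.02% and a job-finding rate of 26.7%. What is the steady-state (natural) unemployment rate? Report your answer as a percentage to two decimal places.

At steady state the flows balance: s·E = f·U, so U/(E+U) = s/(s+f).
u* = 3.02 / (3.02 + 26.7) = 3.02 / 29.72 = 10.16%.

Steady-state unemployment rate ≈ 10.16%.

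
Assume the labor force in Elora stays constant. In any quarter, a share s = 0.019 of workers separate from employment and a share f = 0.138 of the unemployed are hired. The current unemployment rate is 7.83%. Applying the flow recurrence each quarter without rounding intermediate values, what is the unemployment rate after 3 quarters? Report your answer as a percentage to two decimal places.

Unemployment rate after three quarters ≈ 9.54%.

With a fixed labor force, u_{t+1} = u_t + s·(1−u_t) − f·u_t = u_t·(1−s−f) + s.
Here 1−s−f = 0.843 and s = 0.019.
u_1 = 0.078300 × 0.843 + 0.019 = 0.085007.
u_2 = 0.085007 × 0.843 + 0.019 = 0.090661.
u_3 = 0.090661 × 0.843 + 0.019 = 0.095427.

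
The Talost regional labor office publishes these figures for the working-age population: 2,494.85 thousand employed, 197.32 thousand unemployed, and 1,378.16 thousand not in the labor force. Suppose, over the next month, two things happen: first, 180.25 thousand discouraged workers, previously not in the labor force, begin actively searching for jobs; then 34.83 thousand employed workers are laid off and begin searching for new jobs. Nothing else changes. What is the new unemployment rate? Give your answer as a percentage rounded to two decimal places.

Initially, labor force = 2,494.85 + 197.32 = 2,692.17 thousand, so u = 197.32/2,692.17 = 7.33%.
After the first change, unemployed and labor force both rise by 180.25 → E = 2,494.85, U = 377.57, labor force = 2,872.42 thousand.
After the second change, employed falls and unemployed rises by 34.83; labor force unchanged → E = 2,460.02, U = 412.40, labor force = 2,872.42 thousand.
New unemployment rate = 412.40 / 2,872.42 = 14.36%.

New unemployment rate ≈ 14.36%.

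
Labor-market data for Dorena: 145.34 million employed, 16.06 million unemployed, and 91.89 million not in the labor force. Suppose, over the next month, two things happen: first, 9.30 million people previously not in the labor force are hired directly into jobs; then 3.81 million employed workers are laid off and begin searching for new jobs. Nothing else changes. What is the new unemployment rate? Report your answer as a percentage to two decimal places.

New unemployment rate ≈ 11.64%.

Initially, labor force = 145.34 + 16.06 = 161.40 million, so u = 16.06/161.40 = 9.95%.
After the first change, employed and labor force both rise by 9.30; unemployed unchanged → E = 154.64, U = 16.06, labor force = 170.70 million.
After the second change, employed falls and unemployed rises by 3.81; labor force unchanged → E = 150.83, U = 19.87, labor force = 170.70 million.
New unemployment rate = 19.87 / 170.70 = 11.64%.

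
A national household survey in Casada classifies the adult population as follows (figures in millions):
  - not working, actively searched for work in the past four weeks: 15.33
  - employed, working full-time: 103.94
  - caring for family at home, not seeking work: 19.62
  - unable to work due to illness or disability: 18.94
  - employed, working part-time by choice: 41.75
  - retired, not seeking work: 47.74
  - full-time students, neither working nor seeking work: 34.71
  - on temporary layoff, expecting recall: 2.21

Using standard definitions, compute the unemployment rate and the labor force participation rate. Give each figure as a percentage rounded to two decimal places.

Employed = 103.94 + 41.75 = 145.69 million.
Unemployed = 15.33 + 2.21 = 17.54 million (jobless and actively searching, or on temporary layoff).
Labor force = 145.69 + 17.54 = 163.23 million.
Not in labor force = 19.62 + 18.94 + 47.74 + 34.71 = 121.01 million (those not working and not actively searching are outside the labor force).
Civilian working-age population = 163.23 + 121.01 = 284.24 million.
Unemployment rate = 17.54 / 163.23 = 10.75%.
Labor force participation rate = 163.23 / 284.24 = 57.43%.

Unemployment rate ≈ 10.75%; labor force participation rate ≈ 57.43%.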